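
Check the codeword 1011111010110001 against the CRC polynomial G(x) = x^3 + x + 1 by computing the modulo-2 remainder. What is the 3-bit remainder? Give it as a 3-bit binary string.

000

Modulo-2 division of 1011111010110001 by 1011:
  pos 0: 1011 XOR 1011 = 0000
  pos 4: 1110 XOR 1011 = 0101
  pos 5: 1011 XOR 1011 = 0000
  pos 10: 1100 XOR 1011 = 0111
  pos 11: 1110 XOR 1011 = 0101
  pos 12: 1011 XOR 1011 = 0000
Remainder = 000 (zero — the frame passes the CRC check).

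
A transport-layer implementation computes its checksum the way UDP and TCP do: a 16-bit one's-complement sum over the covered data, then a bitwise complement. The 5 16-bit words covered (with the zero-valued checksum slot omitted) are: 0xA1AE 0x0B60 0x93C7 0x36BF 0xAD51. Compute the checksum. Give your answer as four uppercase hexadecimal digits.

One's-complement addition (fold any carry out of bit 15 back into bit 0):
  0xA1AE + 0x0B60 = 0x0AD0E
  0xAD0E + 0x93C7 = 0x140D5 → wrap carry → 0x40D6
  0x40D6 + 0x36BF = 0x07795
  0x7795 + 0xAD51 = 0x124E6 → wrap carry → 0x24E7
One's-complement sum = 0x24E7.
Checksum = ~0x24E7 & 0xFFFF = 0xDB18.

DB18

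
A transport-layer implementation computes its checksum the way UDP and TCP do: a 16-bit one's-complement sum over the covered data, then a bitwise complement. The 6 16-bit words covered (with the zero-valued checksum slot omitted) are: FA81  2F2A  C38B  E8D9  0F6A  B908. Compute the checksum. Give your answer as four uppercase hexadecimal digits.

617B

One's-complement addition (fold any carry out of bit 15 back into bit 0):
  0xFA81 + 0x2F2A = 0x129AB → wrap carry → 0x29AC
  0x29AC + 0xC38B = 0x0ED37
  0xED37 + 0xE8D9 = 0x1D610 → wrap carry → 0xD611
  0xD611 + 0x0F6A = 0x0E57B
  0xE57B + 0xB908 = 0x19E83 → wrap carry → 0x9E84
One's-complement sum = 0x9E84.
Checksum = ~0x9E84 & 0xFFFF = 0x617B.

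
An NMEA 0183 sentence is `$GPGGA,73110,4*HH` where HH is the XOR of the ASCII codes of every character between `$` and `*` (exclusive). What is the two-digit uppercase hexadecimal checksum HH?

XOR the ASCII codes of the payload characters:
  'G' = 0x47 → acc = 0x47
  'P' = 0x50 → acc = 0x17
  'G' = 0x47 → acc = 0x50
  'G' = 0x47 → acc = 0x17
  'A' = 0x41 → acc = 0x56
  ',' = 0x2C → acc = 0x7A
  '7' = 0x37 → acc = 0x4D
  '3' = 0x33 → acc = 0x7E
  '1' = 0x31 → acc = 0x4F
  '1' = 0x31 → acc = 0x7E
  '0' = 0x30 → acc = 0x4E
  ',' = 0x2C → acc = 0x62
  '4' = 0x34 → acc = 0x56
Checksum = 0x56.

56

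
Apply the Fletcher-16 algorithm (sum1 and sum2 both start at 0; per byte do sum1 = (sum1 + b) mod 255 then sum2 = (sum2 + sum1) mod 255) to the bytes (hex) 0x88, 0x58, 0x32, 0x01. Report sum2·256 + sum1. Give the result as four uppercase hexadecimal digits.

Running sums (mod 255):
  after byte 0 (0x88): sum1=136, sum2=136
  after byte 1 (0x58): sum1=224, sum2=105
  after byte 2 (0x32): sum1=19, sum2=124
  after byte 3 (0x01): sum1=20, sum2=144
Checksum = sum2·256 + sum1 = 144·256 + 20 = 36884 = 0x9014.

9014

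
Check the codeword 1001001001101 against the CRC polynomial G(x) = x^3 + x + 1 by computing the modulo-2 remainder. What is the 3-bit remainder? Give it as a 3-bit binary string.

000

Modulo-2 division of 1001001001101 by 1011:
  pos 0: 1001 XOR 1011 = 0010
  pos 2: 1000 XOR 1011 = 0011
  pos 4: 1110 XOR 1011 = 0101
  pos 5: 1010 XOR 1011 = 0001
  pos 8: 1110 XOR 1011 = 0101
  pos 9: 1011 XOR 1011 = 0000
Remainder = 000 (zero — the frame passes the CRC check).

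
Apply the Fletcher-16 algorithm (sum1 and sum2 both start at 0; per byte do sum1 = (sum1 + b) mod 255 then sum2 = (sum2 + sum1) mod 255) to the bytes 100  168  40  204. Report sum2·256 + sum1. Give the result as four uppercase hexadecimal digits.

A802

Running sums (mod 255):
  after byte 0 (100): sum1=100, sum2=100
  after byte 1 (168): sum1=13, sum2=113
  after byte 2 (40): sum1=53, sum2=166
  after byte 3 (204): sum1=2, sum2=168
Checksum = sum2·256 + sum1 = 168·256 + 2 = 43010 = 0xA802.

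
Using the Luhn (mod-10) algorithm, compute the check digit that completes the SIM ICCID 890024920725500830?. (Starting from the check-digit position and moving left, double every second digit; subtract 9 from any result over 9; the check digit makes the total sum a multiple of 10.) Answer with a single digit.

7

Partial digits right→left: 0 3 8 0 0 5 5 2 7 0 2 9 4 2 0 0 9 8
Double every second digit counting from the check-digit position (so the 1st, 3rd, 5th, ... of the partial from the right).
  doubled (with −9 where >9): 0 7 0 1 5 4 8 0 9 → sum 34
  kept as-is: 3 0 5 2 0 9 2 0 8 → sum 29
Total = 34 + 29 = 63.
Check digit = (10 − (63 mod 10)) mod 10 = 7.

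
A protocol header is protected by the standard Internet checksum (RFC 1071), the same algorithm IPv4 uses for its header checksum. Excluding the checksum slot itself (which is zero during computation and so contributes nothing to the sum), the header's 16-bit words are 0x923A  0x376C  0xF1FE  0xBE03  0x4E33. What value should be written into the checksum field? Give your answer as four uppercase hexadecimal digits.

3823

One's-complement addition (fold any carry out of bit 15 back into bit 0):
  0x923A + 0x376C = 0x0C9A6
  0xC9A6 + 0xF1FE = 0x1BBA4 → wrap carry → 0xBBA5
  0xBBA5 + 0xBE03 = 0x179A8 → wrap carry → 0x79A9
  0x79A9 + 0x4E33 = 0x0C7DC
One's-complement sum = 0xC7DC.
Checksum = ~0xC7DC & 0xFFFF = 0x3823.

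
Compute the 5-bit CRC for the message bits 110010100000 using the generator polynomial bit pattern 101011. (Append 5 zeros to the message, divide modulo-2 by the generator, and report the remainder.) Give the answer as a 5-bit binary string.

Append 5 zeros: 11001010000000000. Divide by 101011 (XOR where the leading bit is 1):
  pos 0: 110010 XOR 101011 = 011001
  pos 1: 110011 XOR 101011 = 011000
  pos 2: 110000 XOR 101011 = 011011
  pos 3: 110110 XOR 101011 = 011101
  pos 4: 111010 XOR 101011 = 010001
  pos 5: 100010 XOR 101011 = 001001
  pos 7: 100100 XOR 101011 = 001111
  pos 9: 111100 XOR 101011 = 010111
  pos 10: 101110 XOR 101011 = 000101
Remainder (last 5 bits) = 01010. This is the CRC / FCS.

01010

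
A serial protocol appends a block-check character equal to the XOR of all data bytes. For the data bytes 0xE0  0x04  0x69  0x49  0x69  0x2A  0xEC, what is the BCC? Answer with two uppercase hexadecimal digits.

XOR the bytes together:
  start with 0xE0
  0xE0 ⊕ 0x04 = 0xE4
  0xE4 ⊕ 0x69 = 0x8D
  0x8D ⊕ 0x49 = 0xC4
  0xC4 ⊕ 0x69 = 0xAD
  0xAD ⊕ 0x2A = 0x87
  0x87 ⊕ 0xEC = 0x6B

6B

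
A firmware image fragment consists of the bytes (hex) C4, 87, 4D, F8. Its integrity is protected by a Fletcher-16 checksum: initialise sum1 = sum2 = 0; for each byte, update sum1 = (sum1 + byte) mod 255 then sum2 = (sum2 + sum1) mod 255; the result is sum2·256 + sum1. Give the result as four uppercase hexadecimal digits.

3D92

Running sums (mod 255):
  after byte 0 (C4): sum1=196, sum2=196
  after byte 1 (87): sum1=76, sum2=17
  after byte 2 (4D): sum1=153, sum2=170
  after byte 3 (F8): sum1=146, sum2=61
Checksum = sum2·256 + sum1 = 61·256 + 146 = 15762 = 0x3D92.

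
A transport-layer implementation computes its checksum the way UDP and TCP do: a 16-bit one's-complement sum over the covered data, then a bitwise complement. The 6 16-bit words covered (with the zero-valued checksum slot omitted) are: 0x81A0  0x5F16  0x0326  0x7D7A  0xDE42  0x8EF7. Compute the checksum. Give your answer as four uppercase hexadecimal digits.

316E

One's-complement addition (fold any carry out of bit 15 back into bit 0):
  0x81A0 + 0x5F16 = 0x0E0B6
  0xE0B6 + 0x0326 = 0x0E3DC
  0xE3DC + 0x7D7A = 0x16156 → wrap carry → 0x6157
  0x6157 + 0xDE42 = 0x13F99 → wrap carry → 0x3F9A
  0x3F9A + 0x8EF7 = 0x0CE91
One's-complement sum = 0xCE91.
Checksum = ~0xCE91 & 0xFFFF = 0x316E.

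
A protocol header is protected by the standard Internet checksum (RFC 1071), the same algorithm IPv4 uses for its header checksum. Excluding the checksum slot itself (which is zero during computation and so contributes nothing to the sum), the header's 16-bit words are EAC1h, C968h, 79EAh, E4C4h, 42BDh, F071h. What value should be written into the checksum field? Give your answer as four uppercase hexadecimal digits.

One's-complement addition (fold any carry out of bit 15 back into bit 0):
  0xEAC1 + 0xC968 = 0x1B429 → wrap carry → 0xB42A
  0xB42A + 0x79EA = 0x12E14 → wrap carry → 0x2E15
  0x2E15 + 0xE4C4 = 0x112D9 → wrap carry → 0x12DA
  0x12DA + 0x42BD = 0x05597
  0x5597 + 0xF071 = 0x14608 → wrap carry → 0x4609
One's-complement sum = 0x4609.
Checksum = ~0x4609 & 0xFFFF = 0xB9F6.

B9F6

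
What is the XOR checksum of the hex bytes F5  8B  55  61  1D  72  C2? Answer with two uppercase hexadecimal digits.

XOR the bytes together:
  start with 0xF5
  0xF5 ⊕ 0x8B = 0x7E
  0x7E ⊕ 0x55 = 0x2B
  0x2B ⊕ 0x61 = 0x4A
  0x4A ⊕ 0x1D = 0x57
  0x57 ⊕ 0x72 = 0x25
  0x25 ⊕ 0xC2 = 0xE7

E7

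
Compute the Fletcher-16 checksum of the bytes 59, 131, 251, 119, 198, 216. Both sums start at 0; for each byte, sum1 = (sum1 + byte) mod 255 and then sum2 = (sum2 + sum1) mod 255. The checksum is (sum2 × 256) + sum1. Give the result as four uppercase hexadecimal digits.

B1D1

Running sums (mod 255):
  after byte 0 (59): sum1=59, sum2=59
  after byte 1 (131): sum1=190, sum2=249
  after byte 2 (251): sum1=186, sum2=180
  after byte 3 (119): sum1=50, sum2=230
  after byte 4 (198): sum1=248, sum2=223
  after byte 5 (216): sum1=209, sum2=177
Checksum = sum2·256 + sum1 = 177·256 + 209 = 45521 = 0xB1D1.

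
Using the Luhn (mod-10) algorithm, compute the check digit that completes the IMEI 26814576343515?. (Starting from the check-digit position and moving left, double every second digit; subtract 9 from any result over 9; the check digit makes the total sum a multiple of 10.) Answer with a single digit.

Partial digits right→left: 5 1 5 3 4 3 6 7 5 4 1 8 6 2
Double every second digit counting from the check-digit position (so the 1st, 3rd, 5th, ... of the partial from the right).
  doubled (with −9 where >9): 1 1 8 3 1 2 3 → sum 19
  kept as-is: 1 3 3 7 4 8 2 → sum 28
Total = 19 + 28 = 47.
Check digit = (10 − (47 mod 10)) mod 10 = 3.

3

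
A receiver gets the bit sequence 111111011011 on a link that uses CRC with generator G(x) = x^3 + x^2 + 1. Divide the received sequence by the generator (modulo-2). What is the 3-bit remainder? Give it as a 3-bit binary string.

010

Modulo-2 division of 111111011011 by 1101:
  pos 0: 1111 XOR 1101 = 0010
  pos 2: 1011 XOR 1101 = 0110
  pos 3: 1100 XOR 1101 = 0001
  pos 6: 1110 XOR 1101 = 0011
  pos 8: 1111 XOR 1101 = 0010
Remainder = 010 (nonzero — an error is detected).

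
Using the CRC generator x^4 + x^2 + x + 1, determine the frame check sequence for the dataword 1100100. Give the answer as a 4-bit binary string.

0111

Append 4 zeros: 11001000000. Divide by 10111 (XOR where the leading bit is 1):
  pos 0: 11001 XOR 10111 = 01110
  pos 1: 11100 XOR 10111 = 01011
  pos 2: 10110 XOR 10111 = 00001
  pos 6: 10000 XOR 10111 = 00111
Remainder (last 4 bits) = 0111. This is the CRC / FCS.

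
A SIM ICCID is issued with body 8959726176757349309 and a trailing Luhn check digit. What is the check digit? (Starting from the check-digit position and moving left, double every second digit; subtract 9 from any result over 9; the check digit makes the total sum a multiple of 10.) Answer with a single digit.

2

Partial digits right→left: 9 0 3 9 4 3 7 5 7 6 7 1 6 2 7 9 5 9 8
Double every second digit counting from the check-digit position (so the 1st, 3rd, 5th, ... of the partial from the right).
  doubled (with −9 where >9): 9 6 8 5 5 5 3 5 1 7 → sum 54
  kept as-is: 0 9 3 5 6 1 2 9 9 → sum 44
Total = 54 + 44 = 98.
Check digit = (10 − (98 mod 10)) mod 10 = 2.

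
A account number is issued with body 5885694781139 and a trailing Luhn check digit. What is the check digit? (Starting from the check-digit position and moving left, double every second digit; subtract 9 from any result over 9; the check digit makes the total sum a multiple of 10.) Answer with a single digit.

0

Partial digits right→left: 9 3 1 1 8 7 4 9 6 5 8 8 5
Double every second digit counting from the check-digit position (so the 1st, 3rd, 5th, ... of the partial from the right).
  doubled (with −9 where >9): 9 2 7 8 3 7 1 → sum 37
  kept as-is: 3 1 7 9 5 8 → sum 33
Total = 37 + 33 = 70.
Check digit = (10 − (70 mod 10)) mod 10 = 0.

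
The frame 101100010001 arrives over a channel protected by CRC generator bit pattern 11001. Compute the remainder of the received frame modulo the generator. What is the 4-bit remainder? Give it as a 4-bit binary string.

Modulo-2 division of 101100010001 by 11001:
  pos 0: 10110 XOR 11001 = 01111
  pos 1: 11110 XOR 11001 = 00111
  pos 3: 11101 XOR 11001 = 00100
  pos 5: 10000 XOR 11001 = 01001
  pos 6: 10010 XOR 11001 = 01011
  pos 7: 10111 XOR 11001 = 01110
Remainder = 1110 (nonzero — an error is detected).

1110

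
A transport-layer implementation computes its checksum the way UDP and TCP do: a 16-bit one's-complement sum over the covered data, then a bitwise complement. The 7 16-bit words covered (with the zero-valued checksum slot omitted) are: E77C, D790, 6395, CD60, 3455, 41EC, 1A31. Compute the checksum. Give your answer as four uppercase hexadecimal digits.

7F89

One's-complement addition (fold any carry out of bit 15 back into bit 0):
  0xE77C + 0xD790 = 0x1BF0C → wrap carry → 0xBF0D
  0xBF0D + 0x6395 = 0x122A2 → wrap carry → 0x22A3
  0x22A3 + 0xCD60 = 0x0F003
  0xF003 + 0x3455 = 0x12458 → wrap carry → 0x2459
  0x2459 + 0x41EC = 0x06645
  0x6645 + 0x1A31 = 0x08076
One's-complement sum = 0x8076.
Checksum = ~0x8076 & 0xFFFF = 0x7F89.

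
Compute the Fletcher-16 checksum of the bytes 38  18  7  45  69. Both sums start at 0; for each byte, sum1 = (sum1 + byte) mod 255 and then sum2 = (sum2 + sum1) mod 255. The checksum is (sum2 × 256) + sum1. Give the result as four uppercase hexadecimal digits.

BBB1

Running sums (mod 255):
  after byte 0 (38): sum1=38, sum2=38
  after byte 1 (18): sum1=56, sum2=94
  after byte 2 (7): sum1=63, sum2=157
  after byte 3 (45): sum1=108, sum2=10
  after byte 4 (69): sum1=177, sum2=187
Checksum = sum2·256 + sum1 = 187·256 + 177 = 48049 = 0xBBB1.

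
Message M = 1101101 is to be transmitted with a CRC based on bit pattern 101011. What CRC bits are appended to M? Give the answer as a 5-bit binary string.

11100

Append 5 zeros: 110110100000. Divide by 101011 (XOR where the leading bit is 1):
  pos 0: 110110 XOR 101011 = 011101
  pos 1: 111011 XOR 101011 = 010000
  pos 2: 100000 XOR 101011 = 001011
  pos 4: 101100 XOR 101011 = 000111
Remainder (last 5 bits) = 11100. This is the CRC / FCS.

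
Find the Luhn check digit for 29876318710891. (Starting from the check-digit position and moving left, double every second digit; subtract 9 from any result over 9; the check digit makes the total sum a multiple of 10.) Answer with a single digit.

9

Partial digits right→left: 1 9 8 0 1 7 8 1 3 6 7 8 9 2
Double every second digit counting from the check-digit position (so the 1st, 3rd, 5th, ... of the partial from the right).
  doubled (with −9 where >9): 2 7 2 7 6 5 9 → sum 38
  kept as-is: 9 0 7 1 6 8 2 → sum 33
Total = 38 + 33 = 71.
Check digit = (10 − (71 mod 10)) mod 10 = 9.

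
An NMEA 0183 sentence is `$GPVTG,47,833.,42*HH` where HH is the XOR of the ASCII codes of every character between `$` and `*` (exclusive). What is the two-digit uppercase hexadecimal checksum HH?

6D

XOR the ASCII codes of the payload characters:
  'G' = 0x47 → acc = 0x47
  'P' = 0x50 → acc = 0x17
  'V' = 0x56 → acc = 0x41
  'T' = 0x54 → acc = 0x15
  'G' = 0x47 → acc = 0x52
  ',' = 0x2C → acc = 0x7E
  '4' = 0x34 → acc = 0x4A
  '7' = 0x37 → acc = 0x7D
  ',' = 0x2C → acc = 0x51
  '8' = 0x38 → acc = 0x69
  '3' = 0x33 → acc = 0x5A
  '3' = 0x33 → acc = 0x69
  '.' = 0x2E → acc = 0x47
  ',' = 0x2C → acc = 0x6B
  '4' = 0x34 → acc = 0x5F
  '2' = 0x32 → acc = 0x6D
Checksum = 0x6D.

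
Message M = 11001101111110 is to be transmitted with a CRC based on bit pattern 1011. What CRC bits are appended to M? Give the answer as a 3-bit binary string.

Append 3 zeros: 11001101111110000. Divide by 1011 (XOR where the leading bit is 1):
  pos 0: 1100 XOR 1011 = 0111
  pos 1: 1111 XOR 1011 = 0100
  pos 2: 1001 XOR 1011 = 0010
  pos 4: 1001 XOR 1011 = 0010
  pos 6: 1011 XOR 1011 = 0000
  pos 10: 1110 XOR 1011 = 0101
  pos 11: 1010 XOR 1011 = 0001
Remainder (last 3 bits) = 100. This is the CRC / FCS.

100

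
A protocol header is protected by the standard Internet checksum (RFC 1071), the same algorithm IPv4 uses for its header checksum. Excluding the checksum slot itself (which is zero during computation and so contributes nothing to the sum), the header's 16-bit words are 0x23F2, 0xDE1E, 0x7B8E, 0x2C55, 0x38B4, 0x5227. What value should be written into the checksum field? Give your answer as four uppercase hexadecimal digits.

CB2F

One's-complement addition (fold any carry out of bit 15 back into bit 0):
  0x23F2 + 0xDE1E = 0x10210 → wrap carry → 0x0211
  0x0211 + 0x7B8E = 0x07D9F
  0x7D9F + 0x2C55 = 0x0A9F4
  0xA9F4 + 0x38B4 = 0x0E2A8
  0xE2A8 + 0x5227 = 0x134CF → wrap carry → 0x34D0
One's-complement sum = 0x34D0.
Checksum = ~0x34D0 & 0xFFFF = 0xCB2F.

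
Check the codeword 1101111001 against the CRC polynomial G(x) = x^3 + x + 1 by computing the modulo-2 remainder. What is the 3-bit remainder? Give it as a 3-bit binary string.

Modulo-2 division of 1101111001 by 1011:
  pos 0: 1101 XOR 1011 = 0110
  pos 1: 1101 XOR 1011 = 0110
  pos 2: 1101 XOR 1011 = 0110
  pos 3: 1101 XOR 1011 = 0110
  pos 4: 1100 XOR 1011 = 0111
  pos 5: 1110 XOR 1011 = 0101
  pos 6: 1011 XOR 1011 = 0000
Remainder = 000 (zero — the frame passes the CRC check).

000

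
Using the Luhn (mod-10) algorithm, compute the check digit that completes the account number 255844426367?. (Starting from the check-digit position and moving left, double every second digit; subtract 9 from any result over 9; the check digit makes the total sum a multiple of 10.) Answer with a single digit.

Partial digits right→left: 7 6 3 6 2 4 4 4 8 5 5 2
Double every second digit counting from the check-digit position (so the 1st, 3rd, 5th, ... of the partial from the right).
  doubled (with −9 where >9): 5 6 4 8 7 1 → sum 31
  kept as-is: 6 6 4 4 5 2 → sum 27
Total = 31 + 27 = 58.
Check digit = (10 − (58 mod 10)) mod 10 = 2.

2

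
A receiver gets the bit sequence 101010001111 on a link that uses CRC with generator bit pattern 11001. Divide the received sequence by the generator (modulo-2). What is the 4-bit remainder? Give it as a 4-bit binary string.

0000

Modulo-2 division of 101010001111 by 11001:
  pos 0: 10101 XOR 11001 = 01100
  pos 1: 11000 XOR 11001 = 00001
  pos 5: 10011 XOR 11001 = 01010
  pos 6: 10101 XOR 11001 = 01100
  pos 7: 11001 XOR 11001 = 00000
Remainder = 0000 (zero — the frame passes the CRC check).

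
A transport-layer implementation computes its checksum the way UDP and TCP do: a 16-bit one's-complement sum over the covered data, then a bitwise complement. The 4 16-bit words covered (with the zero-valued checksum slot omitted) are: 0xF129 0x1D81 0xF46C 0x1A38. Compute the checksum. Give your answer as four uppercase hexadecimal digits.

One's-complement addition (fold any carry out of bit 15 back into bit 0):
  0xF129 + 0x1D81 = 0x10EAA → wrap carry → 0x0EAB
  0x0EAB + 0xF46C = 0x10317 → wrap carry → 0x0318
  0x0318 + 0x1A38 = 0x01D50
One's-complement sum = 0x1D50.
Checksum = ~0x1D50 & 0xFFFF = 0xE2AF.

E2AF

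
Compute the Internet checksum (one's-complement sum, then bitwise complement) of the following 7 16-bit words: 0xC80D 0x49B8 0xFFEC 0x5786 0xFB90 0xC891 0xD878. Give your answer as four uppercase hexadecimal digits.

FA2A

One's-complement addition (fold any carry out of bit 15 back into bit 0):
  0xC80D + 0x49B8 = 0x111C5 → wrap carry → 0x11C6
  0x11C6 + 0xFFEC = 0x111B2 → wrap carry → 0x11B3
  0x11B3 + 0x5786 = 0x06939
  0x6939 + 0xFB90 = 0x164C9 → wrap carry → 0x64CA
  0x64CA + 0xC891 = 0x12D5B → wrap carry → 0x2D5C
  0x2D5C + 0xD878 = 0x105D4 → wrap carry → 0x05D5
One's-complement sum = 0x05D5.
Checksum = ~0x05D5 & 0xFFFF = 0xFA2A.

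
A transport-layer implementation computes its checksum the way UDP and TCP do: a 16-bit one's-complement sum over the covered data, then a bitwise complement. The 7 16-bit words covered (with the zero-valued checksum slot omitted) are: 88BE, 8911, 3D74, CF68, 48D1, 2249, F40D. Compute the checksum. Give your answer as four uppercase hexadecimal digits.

822A

One's-complement addition (fold any carry out of bit 15 back into bit 0):
  0x88BE + 0x8911 = 0x111CF → wrap carry → 0x11D0
  0x11D0 + 0x3D74 = 0x04F44
  0x4F44 + 0xCF68 = 0x11EAC → wrap carry → 0x1EAD
  0x1EAD + 0x48D1 = 0x0677E
  0x677E + 0x2249 = 0x089C7
  0x89C7 + 0xF40D = 0x17DD4 → wrap carry → 0x7DD5
One's-complement sum = 0x7DD5.
Checksum = ~0x7DD5 & 0xFFFF = 0x822A.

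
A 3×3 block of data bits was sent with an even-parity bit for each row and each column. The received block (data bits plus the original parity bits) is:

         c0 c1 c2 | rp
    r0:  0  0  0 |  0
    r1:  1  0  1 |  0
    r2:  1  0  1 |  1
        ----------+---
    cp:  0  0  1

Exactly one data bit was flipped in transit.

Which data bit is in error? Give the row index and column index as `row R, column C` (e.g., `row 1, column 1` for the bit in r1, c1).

Recompute each row's even parity and compare to rp:
  r0: data parity 0, sent rp 0 → ok
  r1: data parity 0, sent rp 0 → ok
  r2: data parity 0, sent rp 1 → mismatch
Recompute each column's even parity and compare to cp:
  c0: data parity 0, sent cp 0 → ok
  c1: data parity 0, sent cp 0 → ok
  c2: data parity 0, sent cp 1 → mismatch
Exactly one row (r2) and one column (c2) fail → the flipped bit is at their intersection.

row 2, column 2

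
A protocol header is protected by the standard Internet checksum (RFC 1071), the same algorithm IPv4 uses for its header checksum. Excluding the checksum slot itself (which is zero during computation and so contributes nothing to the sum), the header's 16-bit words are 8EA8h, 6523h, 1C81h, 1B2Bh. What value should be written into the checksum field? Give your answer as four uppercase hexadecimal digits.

D487

One's-complement addition (fold any carry out of bit 15 back into bit 0):
  0x8EA8 + 0x6523 = 0x0F3CB
  0xF3CB + 0x1C81 = 0x1104C → wrap carry → 0x104D
  0x104D + 0x1B2B = 0x02B78
One's-complement sum = 0x2B78.
Checksum = ~0x2B78 & 0xFFFF = 0xD487.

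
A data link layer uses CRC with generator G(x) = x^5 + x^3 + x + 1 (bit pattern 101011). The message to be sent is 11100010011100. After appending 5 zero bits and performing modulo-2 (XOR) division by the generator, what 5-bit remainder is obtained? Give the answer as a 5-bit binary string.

Append 5 zeros: 1110001001110000000. Divide by 101011 (XOR where the leading bit is 1):
  pos 0: 111000 XOR 101011 = 010011
  pos 1: 100111 XOR 101011 = 001100
  pos 3: 110000 XOR 101011 = 011011
  pos 4: 110111 XOR 101011 = 011100
  pos 5: 111001 XOR 101011 = 010010
  pos 6: 100101 XOR 101011 = 001110
  pos 8: 111000 XOR 101011 = 010011
  pos 9: 100110 XOR 101011 = 001101
  pos 11: 110100 XOR 101011 = 011111
  pos 12: 111110 XOR 101011 = 010101
  pos 13: 101010 XOR 101011 = 000001
Remainder (last 5 bits) = 00001. This is the CRC / FCS.

00001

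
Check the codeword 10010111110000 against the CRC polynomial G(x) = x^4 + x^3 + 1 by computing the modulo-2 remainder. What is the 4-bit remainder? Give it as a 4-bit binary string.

1000

Modulo-2 division of 10010111110000 by 11001:
  pos 0: 10010 XOR 11001 = 01011
  pos 1: 10111 XOR 11001 = 01110
  pos 2: 11101 XOR 11001 = 00100
  pos 4: 10011 XOR 11001 = 01010
  pos 5: 10101 XOR 11001 = 01100
  pos 6: 11000 XOR 11001 = 00001
Remainder = 1000 (nonzero — an error is detected).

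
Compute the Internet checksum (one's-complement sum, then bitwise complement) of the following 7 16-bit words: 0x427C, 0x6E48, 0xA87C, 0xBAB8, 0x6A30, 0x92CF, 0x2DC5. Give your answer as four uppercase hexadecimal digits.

One's-complement addition (fold any carry out of bit 15 back into bit 0):
  0x427C + 0x6E48 = 0x0B0C4
  0xB0C4 + 0xA87C = 0x15940 → wrap carry → 0x5941
  0x5941 + 0xBAB8 = 0x113F9 → wrap carry → 0x13FA
  0x13FA + 0x6A30 = 0x07E2A
  0x7E2A + 0x92CF = 0x110F9 → wrap carry → 0x10FA
  0x10FA + 0x2DC5 = 0x03EBF
One's-complement sum = 0x3EBF.
Checksum = ~0x3EBF & 0xFFFF = 0xC140.

C140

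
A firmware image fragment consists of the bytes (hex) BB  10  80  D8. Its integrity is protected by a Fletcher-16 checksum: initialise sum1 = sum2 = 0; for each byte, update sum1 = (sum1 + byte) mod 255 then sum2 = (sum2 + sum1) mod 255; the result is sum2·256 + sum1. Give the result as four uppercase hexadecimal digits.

F825

Running sums (mod 255):
  after byte 0 (BB): sum1=187, sum2=187
  after byte 1 (10): sum1=203, sum2=135
  after byte 2 (80): sum1=76, sum2=211
  after byte 3 (D8): sum1=37, sum2=248
Checksum = sum2·256 + sum1 = 248·256 + 37 = 63525 = 0xF825.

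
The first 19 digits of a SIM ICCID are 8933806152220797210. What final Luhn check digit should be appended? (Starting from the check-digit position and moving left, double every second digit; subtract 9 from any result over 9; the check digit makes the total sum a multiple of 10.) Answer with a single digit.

7

Partial digits right→left: 0 1 2 7 9 7 0 2 2 2 5 1 6 0 8 3 3 9 8
Double every second digit counting from the check-digit position (so the 1st, 3rd, 5th, ... of the partial from the right).
  doubled (with −9 where >9): 0 4 9 0 4 1 3 7 6 7 → sum 41
  kept as-is: 1 7 7 2 2 1 0 3 9 → sum 32
Total = 41 + 32 = 73.
Check digit = (10 − (73 mod 10)) mod 10 = 7.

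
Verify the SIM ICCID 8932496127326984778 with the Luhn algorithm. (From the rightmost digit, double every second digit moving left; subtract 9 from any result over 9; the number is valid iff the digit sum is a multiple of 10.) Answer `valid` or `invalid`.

valid

From the right, keep odd positions and double even positions (subtract 9 from any doubled value over 9):
  doubled (positions 2,4,...): 5 8 9 4 5 2 9 4 9 → sum 55
  kept (positions 1,3,...): 8 7 8 6 3 2 6 4 3 8 → sum 55
Total = 110.
110 mod 10 = 0, so the number is valid.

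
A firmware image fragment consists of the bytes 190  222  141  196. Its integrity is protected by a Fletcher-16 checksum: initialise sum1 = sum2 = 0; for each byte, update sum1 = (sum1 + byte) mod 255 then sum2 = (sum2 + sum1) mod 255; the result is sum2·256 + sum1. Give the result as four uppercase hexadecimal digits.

Running sums (mod 255):
  after byte 0 (190): sum1=190, sum2=190
  after byte 1 (222): sum1=157, sum2=92
  after byte 2 (141): sum1=43, sum2=135
  after byte 3 (196): sum1=239, sum2=119
Checksum = sum2·256 + sum1 = 119·256 + 239 = 30703 = 0x77EF.

77EF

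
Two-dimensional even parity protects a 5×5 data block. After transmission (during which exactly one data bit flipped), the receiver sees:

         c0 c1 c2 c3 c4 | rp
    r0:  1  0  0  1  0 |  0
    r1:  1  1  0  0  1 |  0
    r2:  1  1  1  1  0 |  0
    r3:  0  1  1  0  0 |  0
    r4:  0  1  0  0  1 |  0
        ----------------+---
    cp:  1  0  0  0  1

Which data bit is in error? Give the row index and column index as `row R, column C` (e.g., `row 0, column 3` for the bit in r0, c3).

Recompute each row's even parity and compare to rp:
  r0: data parity 0, sent rp 0 → ok
  r1: data parity 1, sent rp 0 → mismatch
  r2: data parity 0, sent rp 0 → ok
  r3: data parity 0, sent rp 0 → ok
  r4: data parity 0, sent rp 0 → ok
Recompute each column's even parity and compare to cp:
  c0: data parity 1, sent cp 1 → ok
  c1: data parity 0, sent cp 0 → ok
  c2: data parity 0, sent cp 0 → ok
  c3: data parity 0, sent cp 0 → ok
  c4: data parity 0, sent cp 1 → mismatch
Exactly one row (r1) and one column (c4) fail → the flipped bit is at their intersection.

row 1, column 4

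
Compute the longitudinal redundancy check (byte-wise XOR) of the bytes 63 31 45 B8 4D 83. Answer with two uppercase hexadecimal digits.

61

XOR the bytes together:
  start with 0x63
  0x63 ⊕ 0x31 = 0x52
  0x52 ⊕ 0x45 = 0x17
  0x17 ⊕ 0xB8 = 0xAF
  0xAF ⊕ 0x4D = 0xE2
  0xE2 ⊕ 0x83 = 0x61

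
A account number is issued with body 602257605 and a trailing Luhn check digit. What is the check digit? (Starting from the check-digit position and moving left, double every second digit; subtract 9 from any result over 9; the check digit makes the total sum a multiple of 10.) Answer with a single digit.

9

Partial digits right→left: 5 0 6 7 5 2 2 0 6
Double every second digit counting from the check-digit position (so the 1st, 3rd, 5th, ... of the partial from the right).
  doubled (with −9 where >9): 1 3 1 4 3 → sum 12
  kept as-is: 0 7 2 0 → sum 9
Total = 12 + 9 = 21.
Check digit = (10 − (21 mod 10)) mod 10 = 9.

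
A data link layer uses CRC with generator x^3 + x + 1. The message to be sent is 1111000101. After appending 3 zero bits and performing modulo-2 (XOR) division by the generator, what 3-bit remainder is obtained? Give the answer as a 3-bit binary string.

010

Append 3 zeros: 1111000101000. Divide by 1011 (XOR where the leading bit is 1):
  pos 0: 1111 XOR 1011 = 0100
  pos 1: 1000 XOR 1011 = 0011
  pos 3: 1100 XOR 1011 = 0111
  pos 4: 1111 XOR 1011 = 0100
  pos 5: 1000 XOR 1011 = 0011
  pos 7: 1110 XOR 1011 = 0101
  pos 8: 1010 XOR 1011 = 0001
Remainder (last 3 bits) = 010. This is the CRC / FCS.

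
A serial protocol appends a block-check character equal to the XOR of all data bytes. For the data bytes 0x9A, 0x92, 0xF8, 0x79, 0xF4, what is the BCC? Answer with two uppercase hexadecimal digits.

7D

XOR the bytes together:
  start with 0x9A
  0x9A ⊕ 0x92 = 0x08
  0x08 ⊕ 0xF8 = 0xF0
  0xF0 ⊕ 0x79 = 0x89
  0x89 ⊕ 0xF4 = 0x7D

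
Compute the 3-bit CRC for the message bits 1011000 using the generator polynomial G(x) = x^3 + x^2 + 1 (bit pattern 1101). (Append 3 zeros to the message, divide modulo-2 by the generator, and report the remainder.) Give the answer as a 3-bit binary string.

011

Append 3 zeros: 1011000000. Divide by 1101 (XOR where the leading bit is 1):
  pos 0: 1011 XOR 1101 = 0110
  pos 1: 1100 XOR 1101 = 0001
  pos 4: 1000 XOR 1101 = 0101
  pos 5: 1010 XOR 1101 = 0111
  pos 6: 1110 XOR 1101 = 0011
Remainder (last 3 bits) = 011. This is the CRC / FCS.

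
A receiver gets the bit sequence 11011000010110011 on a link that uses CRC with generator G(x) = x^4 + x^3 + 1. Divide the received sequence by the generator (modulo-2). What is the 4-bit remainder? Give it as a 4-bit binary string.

0000

Modulo-2 division of 11011000010110011 by 11001:
  pos 0: 11011 XOR 11001 = 00010
  pos 3: 10000 XOR 11001 = 01001
  pos 4: 10010 XOR 11001 = 01011
  pos 5: 10111 XOR 11001 = 01110
  pos 6: 11100 XOR 11001 = 00101
  pos 8: 10111 XOR 11001 = 01110
  pos 9: 11100 XOR 11001 = 00101
  pos 11: 10101 XOR 11001 = 01100
  pos 12: 11001 XOR 11001 = 00000
Remainder = 0000 (zero — the frame passes the CRC check).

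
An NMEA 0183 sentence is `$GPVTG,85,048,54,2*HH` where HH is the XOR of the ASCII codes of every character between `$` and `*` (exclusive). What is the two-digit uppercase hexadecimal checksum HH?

50

XOR the ASCII codes of the payload characters:
  'G' = 0x47 → acc = 0x47
  'P' = 0x50 → acc = 0x17
  'V' = 0x56 → acc = 0x41
  'T' = 0x54 → acc = 0x15
  'G' = 0x47 → acc = 0x52
  ',' = 0x2C → acc = 0x7E
  '8' = 0x38 → acc = 0x46
  '5' = 0x35 → acc = 0x73
  ',' = 0x2C → acc = 0x5F
  '0' = 0x30 → acc = 0x6F
  '4' = 0x34 → acc = 0x5B
  '8' = 0x38 → acc = 0x63
  ',' = 0x2C → acc = 0x4F
  '5' = 0x35 → acc = 0x7A
  '4' = 0x34 → acc = 0x4E
  ',' = 0x2C → acc = 0x62
  '2' = 0x32 → acc = 0x50
Checksum = 0x50.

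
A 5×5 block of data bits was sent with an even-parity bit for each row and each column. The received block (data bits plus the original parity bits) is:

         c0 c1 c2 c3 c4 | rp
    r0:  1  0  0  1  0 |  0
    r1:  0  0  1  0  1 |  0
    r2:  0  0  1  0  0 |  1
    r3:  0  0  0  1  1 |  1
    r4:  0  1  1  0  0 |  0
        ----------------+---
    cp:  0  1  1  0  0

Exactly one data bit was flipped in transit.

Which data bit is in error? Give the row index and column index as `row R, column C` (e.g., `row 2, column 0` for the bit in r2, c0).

row 3, column 0

Recompute each row's even parity and compare to rp:
  r0: data parity 0, sent rp 0 → ok
  r1: data parity 0, sent rp 0 → ok
  r2: data parity 1, sent rp 1 → ok
  r3: data parity 0, sent rp 1 → mismatch
  r4: data parity 0, sent rp 0 → ok
Recompute each column's even parity and compare to cp:
  c0: data parity 1, sent cp 0 → mismatch
  c1: data parity 1, sent cp 1 → ok
  c2: data parity 1, sent cp 1 → ok
  c3: data parity 0, sent cp 0 → ok
  c4: data parity 0, sent cp 0 → ok
Exactly one row (r3) and one column (c0) fail → the flipped bit is at their intersection.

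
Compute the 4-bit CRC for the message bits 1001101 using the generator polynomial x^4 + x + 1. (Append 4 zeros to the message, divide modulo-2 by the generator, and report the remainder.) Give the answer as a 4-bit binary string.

Append 4 zeros: 10011010000. Divide by 10011 (XOR where the leading bit is 1):
  pos 0: 10011 XOR 10011 = 00000
  pos 6: 10000 XOR 10011 = 00011
Remainder (last 4 bits) = 0011. This is the CRC / FCS.

0011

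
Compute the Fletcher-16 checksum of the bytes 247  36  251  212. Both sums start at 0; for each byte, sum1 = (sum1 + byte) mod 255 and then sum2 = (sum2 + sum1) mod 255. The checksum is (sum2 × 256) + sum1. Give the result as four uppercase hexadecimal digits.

Running sums (mod 255):
  after byte 0 (247): sum1=247, sum2=247
  after byte 1 (36): sum1=28, sum2=20
  after byte 2 (251): sum1=24, sum2=44
  after byte 3 (212): sum1=236, sum2=25
Checksum = sum2·256 + sum1 = 25·256 + 236 = 6636 = 0x19EC.

19EC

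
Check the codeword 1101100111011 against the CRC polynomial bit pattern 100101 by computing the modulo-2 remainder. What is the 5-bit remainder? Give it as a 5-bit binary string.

Modulo-2 division of 1101100111011 by 100101:
  pos 0: 110110 XOR 100101 = 010011
  pos 1: 100110 XOR 100101 = 000011
  pos 5: 111110 XOR 100101 = 011011
  pos 6: 110111 XOR 100101 = 010010
  pos 7: 100101 XOR 100101 = 000000
Remainder = 00000 (zero — the frame passes the CRC check).

00000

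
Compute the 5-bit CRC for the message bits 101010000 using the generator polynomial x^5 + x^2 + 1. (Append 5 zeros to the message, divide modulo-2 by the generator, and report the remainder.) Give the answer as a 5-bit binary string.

Append 5 zeros: 10101000000000. Divide by 100101 (XOR where the leading bit is 1):
  pos 0: 101010 XOR 100101 = 001111
  pos 2: 111100 XOR 100101 = 011001
  pos 3: 110010 XOR 100101 = 010111
  pos 4: 101110 XOR 100101 = 001011
  pos 6: 101100 XOR 100101 = 001001
  pos 8: 100100 XOR 100101 = 000001
Remainder (last 5 bits) = 00001. This is the CRC / FCS.

00001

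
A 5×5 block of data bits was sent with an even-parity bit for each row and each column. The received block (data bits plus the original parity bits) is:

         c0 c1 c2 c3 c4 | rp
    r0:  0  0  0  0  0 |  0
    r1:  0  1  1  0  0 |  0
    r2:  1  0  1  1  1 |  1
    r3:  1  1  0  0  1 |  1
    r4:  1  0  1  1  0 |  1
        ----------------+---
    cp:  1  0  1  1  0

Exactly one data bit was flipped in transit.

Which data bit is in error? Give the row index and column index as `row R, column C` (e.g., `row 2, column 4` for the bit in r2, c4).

row 2, column 3

Recompute each row's even parity and compare to rp:
  r0: data parity 0, sent rp 0 → ok
  r1: data parity 0, sent rp 0 → ok
  r2: data parity 0, sent rp 1 → mismatch
  r3: data parity 1, sent rp 1 → ok
  r4: data parity 1, sent rp 1 → ok
Recompute each column's even parity and compare to cp:
  c0: data parity 1, sent cp 1 → ok
  c1: data parity 0, sent cp 0 → ok
  c2: data parity 1, sent cp 1 → ok
  c3: data parity 0, sent cp 1 → mismatch
  c4: data parity 0, sent cp 0 → ok
Exactly one row (r2) and one column (c3) fail → the flipped bit is at their intersection.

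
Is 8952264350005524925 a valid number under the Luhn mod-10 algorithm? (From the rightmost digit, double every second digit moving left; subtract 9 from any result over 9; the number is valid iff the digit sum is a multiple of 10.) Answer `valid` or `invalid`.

valid

From the right, keep odd positions and double even positions (subtract 9 from any doubled value over 9):
  doubled (positions 2,4,...): 4 8 1 0 0 6 3 4 9 → sum 35
  kept (positions 1,3,...): 5 9 2 5 0 5 4 2 5 8 → sum 45
Total = 80.
80 mod 10 = 0, so the number is valid.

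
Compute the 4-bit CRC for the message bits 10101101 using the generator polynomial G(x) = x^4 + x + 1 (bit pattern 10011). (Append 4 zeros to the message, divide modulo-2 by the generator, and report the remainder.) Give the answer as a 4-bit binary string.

0000

Append 4 zeros: 101011010000. Divide by 10011 (XOR where the leading bit is 1):
  pos 0: 10101 XOR 10011 = 00110
  pos 2: 11010 XOR 10011 = 01001
  pos 3: 10011 XOR 10011 = 00000
Remainder (last 4 bits) = 0000. This is the CRC / FCS.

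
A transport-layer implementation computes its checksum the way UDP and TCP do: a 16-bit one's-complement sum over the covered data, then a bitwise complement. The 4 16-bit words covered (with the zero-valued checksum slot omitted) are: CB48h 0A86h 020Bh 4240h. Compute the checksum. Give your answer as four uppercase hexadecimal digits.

E5E5

One's-complement addition (fold any carry out of bit 15 back into bit 0):
  0xCB48 + 0x0A86 = 0x0D5CE
  0xD5CE + 0x020B = 0x0D7D9
  0xD7D9 + 0x4240 = 0x11A19 → wrap carry → 0x1A1A
One's-complement sum = 0x1A1A.
Checksum = ~0x1A1A & 0xFFFF = 0xE5E5.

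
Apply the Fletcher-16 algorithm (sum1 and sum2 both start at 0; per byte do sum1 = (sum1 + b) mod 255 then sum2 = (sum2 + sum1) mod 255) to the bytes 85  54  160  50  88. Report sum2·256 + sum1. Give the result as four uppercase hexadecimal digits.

Running sums (mod 255):
  after byte 0 (85): sum1=85, sum2=85
  after byte 1 (54): sum1=139, sum2=224
  after byte 2 (160): sum1=44, sum2=13
  after byte 3 (50): sum1=94, sum2=107
  after byte 4 (88): sum1=182, sum2=34
Checksum = sum2·256 + sum1 = 34·256 + 182 = 8886 = 0x22B6.

22B6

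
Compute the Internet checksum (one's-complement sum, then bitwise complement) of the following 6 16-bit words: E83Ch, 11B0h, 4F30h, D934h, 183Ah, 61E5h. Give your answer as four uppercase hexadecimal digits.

One's-complement addition (fold any carry out of bit 15 back into bit 0):
  0xE83C + 0x11B0 = 0x0F9EC
  0xF9EC + 0x4F30 = 0x1491C → wrap carry → 0x491D
  0x491D + 0xD934 = 0x12251 → wrap carry → 0x2252
  0x2252 + 0x183A = 0x03A8C
  0x3A8C + 0x61E5 = 0x09C71
One's-complement sum = 0x9C71.
Checksum = ~0x9C71 & 0xFFFF = 0x638E.

638E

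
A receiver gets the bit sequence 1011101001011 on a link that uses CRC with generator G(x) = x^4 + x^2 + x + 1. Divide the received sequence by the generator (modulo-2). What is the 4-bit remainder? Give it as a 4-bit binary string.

0000

Modulo-2 division of 1011101001011 by 10111:
  pos 0: 10111 XOR 10111 = 00000
  pos 6: 10010 XOR 10111 = 00101
  pos 8: 10111 XOR 10111 = 00000
Remainder = 0000 (zero — the frame passes the CRC check).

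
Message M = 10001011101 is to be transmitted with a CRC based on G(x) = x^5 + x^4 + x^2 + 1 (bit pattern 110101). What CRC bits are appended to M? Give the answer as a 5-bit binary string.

11110

Append 5 zeros: 1000101110100000. Divide by 110101 (XOR where the leading bit is 1):
  pos 0: 100010 XOR 110101 = 010111
  pos 1: 101111 XOR 110101 = 011010
  pos 2: 110101 XOR 110101 = 000000
  pos 8: 101000 XOR 110101 = 011101
  pos 9: 111010 XOR 110101 = 001111
Remainder (last 5 bits) = 11110. This is the CRC / FCS.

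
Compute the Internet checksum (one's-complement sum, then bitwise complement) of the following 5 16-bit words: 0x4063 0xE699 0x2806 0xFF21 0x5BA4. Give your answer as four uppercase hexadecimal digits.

One's-complement addition (fold any carry out of bit 15 back into bit 0):
  0x4063 + 0xE699 = 0x126FC → wrap carry → 0x26FD
  0x26FD + 0x2806 = 0x04F03
  0x4F03 + 0xFF21 = 0x14E24 → wrap carry → 0x4E25
  0x4E25 + 0x5BA4 = 0x0A9C9
One's-complement sum = 0xA9C9.
Checksum = ~0xA9C9 & 0xFFFF = 0x5636.

5636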